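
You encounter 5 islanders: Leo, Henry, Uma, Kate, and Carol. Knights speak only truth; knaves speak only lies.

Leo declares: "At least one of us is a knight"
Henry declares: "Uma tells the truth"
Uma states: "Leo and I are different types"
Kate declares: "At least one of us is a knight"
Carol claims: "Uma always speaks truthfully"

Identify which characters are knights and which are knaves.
Leo is a knave.
Henry is a knave.
Uma is a knave.
Kate is a knave.
Carol is a knave.

Verification:
- Leo (knave) says "At least one of us is a knight" - this is FALSE (a lie) because no one is a knight.
- Henry (knave) says "Uma tells the truth" - this is FALSE (a lie) because Uma is a knave.
- Uma (knave) says "Leo and I are different types" - this is FALSE (a lie) because Uma is a knave and Leo is a knave.
- Kate (knave) says "At least one of us is a knight" - this is FALSE (a lie) because no one is a knight.
- Carol (knave) says "Uma always speaks truthfully" - this is FALSE (a lie) because Uma is a knave.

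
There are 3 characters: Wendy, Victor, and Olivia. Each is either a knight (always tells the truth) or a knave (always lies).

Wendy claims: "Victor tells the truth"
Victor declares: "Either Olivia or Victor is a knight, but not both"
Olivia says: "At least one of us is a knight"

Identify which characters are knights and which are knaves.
Wendy is a knave.
Victor is a knave.
Olivia is a knave.

Verification:
- Wendy (knave) says "Victor tells the truth" - this is FALSE (a lie) because Victor is a knave.
- Victor (knave) says "Either Olivia or Victor is a knight, but not both" - this is FALSE (a lie) because Olivia is a knave and Victor is a knave.
- Olivia (knave) says "At least one of us is a knight" - this is FALSE (a lie) because no one is a knight.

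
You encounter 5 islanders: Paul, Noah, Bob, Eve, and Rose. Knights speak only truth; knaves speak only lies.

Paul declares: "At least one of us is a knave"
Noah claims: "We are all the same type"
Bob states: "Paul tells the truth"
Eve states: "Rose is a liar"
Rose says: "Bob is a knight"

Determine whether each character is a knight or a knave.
Paul is a knight.
Noah is a knave.
Bob is a knight.
Eve is a knave.
Rose is a knight.

Verification:
- Paul (knight) says "At least one of us is a knave" - this is TRUE because Noah and Eve are knaves.
- Noah (knave) says "We are all the same type" - this is FALSE (a lie) because Paul, Bob, and Rose are knights and Noah and Eve are knaves.
- Bob (knight) says "Paul tells the truth" - this is TRUE because Paul is a knight.
- Eve (knave) says "Rose is a liar" - this is FALSE (a lie) because Rose is a knight.
- Rose (knight) says "Bob is a knight" - this is TRUE because Bob is a knight.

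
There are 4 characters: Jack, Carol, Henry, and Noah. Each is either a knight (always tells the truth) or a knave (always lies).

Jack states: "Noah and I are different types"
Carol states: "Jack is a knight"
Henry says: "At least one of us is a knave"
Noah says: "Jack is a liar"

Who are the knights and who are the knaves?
Jack is a knight.
Carol is a knight.
Henry is a knight.
Noah is a knave.

Verification:
- Jack (knight) says "Noah and I are different types" - this is TRUE because Jack is a knight and Noah is a knave.
- Carol (knight) says "Jack is a knight" - this is TRUE because Jack is a knight.
- Henry (knight) says "At least one of us is a knave" - this is TRUE because Noah is a knave.
- Noah (knave) says "Jack is a liar" - this is FALSE (a lie) because Jack is a knight.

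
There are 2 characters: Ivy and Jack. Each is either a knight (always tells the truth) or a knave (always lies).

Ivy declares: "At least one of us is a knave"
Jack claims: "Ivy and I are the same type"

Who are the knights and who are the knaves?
Ivy is a knight.
Jack is a knave.

Verification:
- Ivy (knight) says "At least one of us is a knave" - this is TRUE because Jack is a knave.
- Jack (knave) says "Ivy and I are the same type" - this is FALSE (a lie) because Jack is a knave and Ivy is a knight.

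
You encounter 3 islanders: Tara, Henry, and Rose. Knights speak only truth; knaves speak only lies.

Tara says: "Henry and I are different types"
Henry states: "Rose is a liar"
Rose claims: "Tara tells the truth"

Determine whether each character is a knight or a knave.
Tara is a knight.
Henry is a knave.
Rose is a knight.

Verification:
- Tara (knight) says "Henry and I are different types" - this is TRUE because Tara is a knight and Henry is a knave.
- Henry (knave) says "Rose is a liar" - this is FALSE (a lie) because Rose is a knight.
- Rose (knight) says "Tara tells the truth" - this is TRUE because Tara is a knight.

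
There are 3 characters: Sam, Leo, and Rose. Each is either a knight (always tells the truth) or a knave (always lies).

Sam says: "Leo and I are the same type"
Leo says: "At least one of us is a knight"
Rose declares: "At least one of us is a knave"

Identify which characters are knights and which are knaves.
Sam is a knave.
Leo is a knight.
Rose is a knight.

Verification:
- Sam (knave) says "Leo and I are the same type" - this is FALSE (a lie) because Sam is a knave and Leo is a knight.
- Leo (knight) says "At least one of us is a knight" - this is TRUE because Leo and Rose are knights.
- Rose (knight) says "At least one of us is a knave" - this is TRUE because Sam is a knave.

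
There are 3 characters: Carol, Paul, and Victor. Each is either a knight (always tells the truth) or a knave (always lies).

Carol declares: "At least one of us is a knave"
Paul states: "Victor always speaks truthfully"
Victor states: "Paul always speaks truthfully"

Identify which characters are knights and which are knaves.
Carol is a knight.
Paul is a knave.
Victor is a knave.

Verification:
- Carol (knight) says "At least one of us is a knave" - this is TRUE because Paul and Victor are knaves.
- Paul (knave) says "Victor always speaks truthfully" - this is FALSE (a lie) because Victor is a knave.
- Victor (knave) says "Paul always speaks truthfully" - this is FALSE (a lie) because Paul is a knave.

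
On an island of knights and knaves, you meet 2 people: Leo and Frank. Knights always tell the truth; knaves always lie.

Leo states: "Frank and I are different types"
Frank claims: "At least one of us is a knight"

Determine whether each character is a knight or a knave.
Leo is a knave.
Frank is a knave.

Verification:
- Leo (knave) says "Frank and I are different types" - this is FALSE (a lie) because Leo is a knave and Frank is a knave.
- Frank (knave) says "At least one of us is a knight" - this is FALSE (a lie) because no one is a knight.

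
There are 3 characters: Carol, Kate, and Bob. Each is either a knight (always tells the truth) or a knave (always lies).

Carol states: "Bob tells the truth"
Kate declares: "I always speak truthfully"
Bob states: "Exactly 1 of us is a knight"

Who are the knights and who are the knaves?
Carol is a knave.
Kate is a knave.
Bob is a knave.

Verification:
- Carol (knave) says "Bob tells the truth" - this is FALSE (a lie) because Bob is a knave.
- Kate (knave) says "I always speak truthfully" - this is FALSE (a lie) because Kate is a knave.
- Bob (knave) says "Exactly 1 of us is a knight" - this is FALSE (a lie) because there are 0 knights.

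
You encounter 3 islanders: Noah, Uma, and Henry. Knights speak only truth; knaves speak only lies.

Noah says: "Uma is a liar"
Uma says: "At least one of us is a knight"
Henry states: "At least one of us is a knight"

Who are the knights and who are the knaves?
Noah is a knave.
Uma is a knight.
Henry is a knight.

Verification:
- Noah (knave) says "Uma is a liar" - this is FALSE (a lie) because Uma is a knight.
- Uma (knight) says "At least one of us is a knight" - this is TRUE because Uma and Henry are knights.
- Henry (knight) says "At least one of us is a knight" - this is TRUE because Uma and Henry are knights.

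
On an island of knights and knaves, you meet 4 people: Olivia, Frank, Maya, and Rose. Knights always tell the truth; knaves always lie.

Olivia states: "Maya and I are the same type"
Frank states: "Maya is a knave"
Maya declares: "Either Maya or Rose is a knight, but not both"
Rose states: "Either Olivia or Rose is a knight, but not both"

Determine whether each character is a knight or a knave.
Olivia is a knave.
Frank is a knave.
Maya is a knight.
Rose is a knave.

Verification:
- Olivia (knave) says "Maya and I are the same type" - this is FALSE (a lie) because Olivia is a knave and Maya is a knight.
- Frank (knave) says "Maya is a knave" - this is FALSE (a lie) because Maya is a knight.
- Maya (knight) says "Either Maya or Rose is a knight, but not both" - this is TRUE because Maya is a knight and Rose is a knave.
- Rose (knave) says "Either Olivia or Rose is a knight, but not both" - this is FALSE (a lie) because Olivia is a knave and Rose is a knave.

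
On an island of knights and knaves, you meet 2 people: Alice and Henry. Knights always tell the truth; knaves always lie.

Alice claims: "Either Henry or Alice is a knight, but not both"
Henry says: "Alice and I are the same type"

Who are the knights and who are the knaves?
Alice is a knight.
Henry is a knave.

Verification:
- Alice (knight) says "Either Henry or Alice is a knight, but not both" - this is TRUE because Henry is a knave and Alice is a knight.
- Henry (knave) says "Alice and I are the same type" - this is FALSE (a lie) because Henry is a knave and Alice is a knight.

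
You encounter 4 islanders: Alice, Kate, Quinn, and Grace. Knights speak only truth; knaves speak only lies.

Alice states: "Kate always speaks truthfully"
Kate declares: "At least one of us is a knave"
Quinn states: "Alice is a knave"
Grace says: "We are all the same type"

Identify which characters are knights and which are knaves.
Alice is a knight.
Kate is a knight.
Quinn is a knave.
Grace is a knave.

Verification:
- Alice (knight) says "Kate always speaks truthfully" - this is TRUE because Kate is a knight.
- Kate (knight) says "At least one of us is a knave" - this is TRUE because Quinn and Grace are knaves.
- Quinn (knave) says "Alice is a knave" - this is FALSE (a lie) because Alice is a knight.
- Grace (knave) says "We are all the same type" - this is FALSE (a lie) because Alice and Kate are knights and Quinn and Grace are knaves.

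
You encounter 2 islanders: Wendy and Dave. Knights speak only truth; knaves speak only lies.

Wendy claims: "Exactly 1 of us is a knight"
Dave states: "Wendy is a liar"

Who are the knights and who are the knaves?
Wendy is a knight.
Dave is a knave.

Verification:
- Wendy (knight) says "Exactly 1 of us is a knight" - this is TRUE because there are 1 knights.
- Dave (knave) says "Wendy is a liar" - this is FALSE (a lie) because Wendy is a knight.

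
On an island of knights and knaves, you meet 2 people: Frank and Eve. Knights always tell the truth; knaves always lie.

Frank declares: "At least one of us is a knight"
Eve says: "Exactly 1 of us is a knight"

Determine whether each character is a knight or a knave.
Frank is a knave.
Eve is a knave.

Verification:
- Frank (knave) says "At least one of us is a knight" - this is FALSE (a lie) because no one is a knight.
- Eve (knave) says "Exactly 1 of us is a knight" - this is FALSE (a lie) because there are 0 knights.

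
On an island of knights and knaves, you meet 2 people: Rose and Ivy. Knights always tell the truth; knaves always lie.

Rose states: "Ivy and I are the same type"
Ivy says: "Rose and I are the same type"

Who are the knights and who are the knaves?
Rose is a knight.
Ivy is a knight.

Verification:
- Rose (knight) says "Ivy and I are the same type" - this is TRUE because Rose is a knight and Ivy is a knight.
- Ivy (knight) says "Rose and I are the same type" - this is TRUE because Ivy is a knight and Rose is a knight.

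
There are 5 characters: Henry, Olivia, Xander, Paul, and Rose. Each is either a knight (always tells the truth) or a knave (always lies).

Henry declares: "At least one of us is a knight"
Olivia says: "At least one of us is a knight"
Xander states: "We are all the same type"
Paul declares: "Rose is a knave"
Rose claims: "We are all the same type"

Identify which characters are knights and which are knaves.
Henry is a knight.
Olivia is a knight.
Xander is a knave.
Paul is a knight.
Rose is a knave.

Verification:
- Henry (knight) says "At least one of us is a knight" - this is TRUE because Henry, Olivia, and Paul are knights.
- Olivia (knight) says "At least one of us is a knight" - this is TRUE because Henry, Olivia, and Paul are knights.
- Xander (knave) says "We are all the same type" - this is FALSE (a lie) because Henry, Olivia, and Paul are knights and Xander and Rose are knaves.
- Paul (knight) says "Rose is a knave" - this is TRUE because Rose is a knave.
- Rose (knave) says "We are all the same type" - this is FALSE (a lie) because Henry, Olivia, and Paul are knights and Xander and Rose are knaves.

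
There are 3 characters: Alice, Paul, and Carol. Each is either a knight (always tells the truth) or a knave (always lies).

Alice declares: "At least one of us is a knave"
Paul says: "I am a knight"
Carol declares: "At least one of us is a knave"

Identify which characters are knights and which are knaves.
Alice is a knight.
Paul is a knave.
Carol is a knight.

Verification:
- Alice (knight) says "At least one of us is a knave" - this is TRUE because Paul is a knave.
- Paul (knave) says "I am a knight" - this is FALSE (a lie) because Paul is a knave.
- Carol (knight) says "At least one of us is a knave" - this is TRUE because Paul is a knave.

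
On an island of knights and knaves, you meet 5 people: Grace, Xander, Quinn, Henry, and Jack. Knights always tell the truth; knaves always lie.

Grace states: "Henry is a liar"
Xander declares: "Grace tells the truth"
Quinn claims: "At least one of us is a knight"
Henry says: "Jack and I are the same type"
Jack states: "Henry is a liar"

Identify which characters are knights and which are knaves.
Grace is a knight.
Xander is a knight.
Quinn is a knight.
Henry is a knave.
Jack is a knight.

Verification:
- Grace (knight) says "Henry is a liar" - this is TRUE because Henry is a knave.
- Xander (knight) says "Grace tells the truth" - this is TRUE because Grace is a knight.
- Quinn (knight) says "At least one of us is a knight" - this is TRUE because Grace, Xander, Quinn, and Jack are knights.
- Henry (knave) says "Jack and I are the same type" - this is FALSE (a lie) because Henry is a knave and Jack is a knight.
- Jack (knight) says "Henry is a liar" - this is TRUE because Henry is a knave.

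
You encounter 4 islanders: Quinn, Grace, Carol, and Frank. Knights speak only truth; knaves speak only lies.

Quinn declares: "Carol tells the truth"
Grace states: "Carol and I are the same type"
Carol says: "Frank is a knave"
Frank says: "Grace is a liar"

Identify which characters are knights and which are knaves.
Quinn is a knight.
Grace is a knight.
Carol is a knight.
Frank is a knave.

Verification:
- Quinn (knight) says "Carol tells the truth" - this is TRUE because Carol is a knight.
- Grace (knight) says "Carol and I are the same type" - this is TRUE because Grace is a knight and Carol is a knight.
- Carol (knight) says "Frank is a knave" - this is TRUE because Frank is a knave.
- Frank (knave) says "Grace is a liar" - this is FALSE (a lie) because Grace is a knight.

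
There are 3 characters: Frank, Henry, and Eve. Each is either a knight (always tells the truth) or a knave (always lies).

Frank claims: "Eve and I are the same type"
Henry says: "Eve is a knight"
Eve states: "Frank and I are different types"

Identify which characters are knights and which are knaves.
Frank is a knave.
Henry is a knight.
Eve is a knight.

Verification:
- Frank (knave) says "Eve and I are the same type" - this is FALSE (a lie) because Frank is a knave and Eve is a knight.
- Henry (knight) says "Eve is a knight" - this is TRUE because Eve is a knight.
- Eve (knight) says "Frank and I are different types" - this is TRUE because Eve is a knight and Frank is a knave.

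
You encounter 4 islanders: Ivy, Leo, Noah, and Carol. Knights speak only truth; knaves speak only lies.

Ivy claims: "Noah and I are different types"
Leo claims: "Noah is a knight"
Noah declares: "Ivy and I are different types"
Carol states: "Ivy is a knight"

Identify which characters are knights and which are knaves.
Ivy is a knave.
Leo is a knave.
Noah is a knave.
Carol is a knave.

Verification:
- Ivy (knave) says "Noah and I are different types" - this is FALSE (a lie) because Ivy is a knave and Noah is a knave.
- Leo (knave) says "Noah is a knight" - this is FALSE (a lie) because Noah is a knave.
- Noah (knave) says "Ivy and I are different types" - this is FALSE (a lie) because Noah is a knave and Ivy is a knave.
- Carol (knave) says "Ivy is a knight" - this is FALSE (a lie) because Ivy is a knave.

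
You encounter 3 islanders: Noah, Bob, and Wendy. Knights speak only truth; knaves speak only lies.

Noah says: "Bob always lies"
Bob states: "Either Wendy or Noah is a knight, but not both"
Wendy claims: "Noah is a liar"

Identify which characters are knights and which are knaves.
Noah is a knave.
Bob is a knight.
Wendy is a knight.

Verification:
- Noah (knave) says "Bob always lies" - this is FALSE (a lie) because Bob is a knight.
- Bob (knight) says "Either Wendy or Noah is a knight, but not both" - this is TRUE because Wendy is a knight and Noah is a knave.
- Wendy (knight) says "Noah is a liar" - this is TRUE because Noah is a knave.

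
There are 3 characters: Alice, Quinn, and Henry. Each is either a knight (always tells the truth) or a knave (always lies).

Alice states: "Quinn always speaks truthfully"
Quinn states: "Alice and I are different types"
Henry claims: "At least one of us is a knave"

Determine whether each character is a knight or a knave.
Alice is a knave.
Quinn is a knave.
Henry is a knight.

Verification:
- Alice (knave) says "Quinn always speaks truthfully" - this is FALSE (a lie) because Quinn is a knave.
- Quinn (knave) says "Alice and I are different types" - this is FALSE (a lie) because Quinn is a knave and Alice is a knave.
- Henry (knight) says "At least one of us is a knave" - this is TRUE because Alice and Quinn are knaves.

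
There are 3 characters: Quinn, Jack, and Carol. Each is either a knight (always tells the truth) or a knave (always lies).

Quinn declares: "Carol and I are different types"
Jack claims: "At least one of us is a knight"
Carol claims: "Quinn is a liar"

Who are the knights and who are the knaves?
Quinn is a knight.
Jack is a knight.
Carol is a knave.

Verification:
- Quinn (knight) says "Carol and I are different types" - this is TRUE because Quinn is a knight and Carol is a knave.
- Jack (knight) says "At least one of us is a knight" - this is TRUE because Quinn and Jack are knights.
- Carol (knave) says "Quinn is a liar" - this is FALSE (a lie) because Quinn is a knight.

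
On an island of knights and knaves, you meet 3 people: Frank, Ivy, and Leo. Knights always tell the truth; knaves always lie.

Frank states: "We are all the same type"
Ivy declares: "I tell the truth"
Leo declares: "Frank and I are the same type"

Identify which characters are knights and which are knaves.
Frank is a knight.
Ivy is a knight.
Leo is a knight.

Verification:
- Frank (knight) says "We are all the same type" - this is TRUE because Frank, Ivy, and Leo are knights.
- Ivy (knight) says "I tell the truth" - this is TRUE because Ivy is a knight.
- Leo (knight) says "Frank and I are the same type" - this is TRUE because Leo is a knight and Frank is a knight.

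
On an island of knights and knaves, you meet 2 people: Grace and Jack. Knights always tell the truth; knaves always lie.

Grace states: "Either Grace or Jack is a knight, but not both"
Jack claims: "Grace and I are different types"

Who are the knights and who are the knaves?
Grace is a knave.
Jack is a knave.

Verification:
- Grace (knave) says "Either Grace or Jack is a knight, but not both" - this is FALSE (a lie) because Grace is a knave and Jack is a knave.
- Jack (knave) says "Grace and I are different types" - this is FALSE (a lie) because Jack is a knave and Grace is a knave.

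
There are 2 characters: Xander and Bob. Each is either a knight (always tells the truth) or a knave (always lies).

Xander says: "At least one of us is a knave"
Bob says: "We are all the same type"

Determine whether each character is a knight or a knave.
Xander is a knight.
Bob is a knave.

Verification:
- Xander (knight) says "At least one of us is a knave" - this is TRUE because Bob is a knave.
- Bob (knave) says "We are all the same type" - this is FALSE (a lie) because Xander is a knight and Bob is a knave.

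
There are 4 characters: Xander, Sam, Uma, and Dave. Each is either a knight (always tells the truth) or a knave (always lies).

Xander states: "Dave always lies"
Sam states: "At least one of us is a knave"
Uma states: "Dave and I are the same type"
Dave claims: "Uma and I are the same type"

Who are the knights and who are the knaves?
Xander is a knave.
Sam is a knight.
Uma is a knight.
Dave is a knight.

Verification:
- Xander (knave) says "Dave always lies" - this is FALSE (a lie) because Dave is a knight.
- Sam (knight) says "At least one of us is a knave" - this is TRUE because Xander is a knave.
- Uma (knight) says "Dave and I are the same type" - this is TRUE because Uma is a knight and Dave is a knight.
- Dave (knight) says "Uma and I are the same type" - this is TRUE because Dave is a knight and Uma is a knight.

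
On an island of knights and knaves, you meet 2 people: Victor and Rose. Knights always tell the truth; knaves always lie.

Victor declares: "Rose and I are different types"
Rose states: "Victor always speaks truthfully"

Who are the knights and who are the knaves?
Victor is a knave.
Rose is a knave.

Verification:
- Victor (knave) says "Rose and I are different types" - this is FALSE (a lie) because Victor is a knave and Rose is a knave.
- Rose (knave) says "Victor always speaks truthfully" - this is FALSE (a lie) because Victor is a knave.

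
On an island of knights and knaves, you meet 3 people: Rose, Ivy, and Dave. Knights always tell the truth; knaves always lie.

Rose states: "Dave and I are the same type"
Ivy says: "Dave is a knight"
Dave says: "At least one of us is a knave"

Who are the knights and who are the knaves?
Rose is a knave.
Ivy is a knight.
Dave is a knight.

Verification:
- Rose (knave) says "Dave and I are the same type" - this is FALSE (a lie) because Rose is a knave and Dave is a knight.
- Ivy (knight) says "Dave is a knight" - this is TRUE because Dave is a knight.
- Dave (knight) says "At least one of us is a knave" - this is TRUE because Rose is a knave.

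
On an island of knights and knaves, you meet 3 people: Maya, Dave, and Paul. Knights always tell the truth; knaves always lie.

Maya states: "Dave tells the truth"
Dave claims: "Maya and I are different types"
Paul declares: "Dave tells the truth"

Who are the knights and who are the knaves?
Maya is a knave.
Dave is a knave.
Paul is a knave.

Verification:
- Maya (knave) says "Dave tells the truth" - this is FALSE (a lie) because Dave is a knave.
- Dave (knave) says "Maya and I are different types" - this is FALSE (a lie) because Dave is a knave and Maya is a knave.
- Paul (knave) says "Dave tells the truth" - this is FALSE (a lie) because Dave is a knave.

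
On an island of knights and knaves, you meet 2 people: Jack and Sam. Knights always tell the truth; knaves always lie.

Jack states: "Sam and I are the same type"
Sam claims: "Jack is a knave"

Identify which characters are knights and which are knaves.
Jack is a knave.
Sam is a knight.

Verification:
- Jack (knave) says "Sam and I are the same type" - this is FALSE (a lie) because Jack is a knave and Sam is a knight.
- Sam (knight) says "Jack is a knave" - this is TRUE because Jack is a knave.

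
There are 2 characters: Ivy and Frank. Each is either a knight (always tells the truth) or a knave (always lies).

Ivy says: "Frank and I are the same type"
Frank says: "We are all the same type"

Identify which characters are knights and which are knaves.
Ivy is a knight.
Frank is a knight.

Verification:
- Ivy (knight) says "Frank and I are the same type" - this is TRUE because Ivy is a knight and Frank is a knight.
- Frank (knight) says "We are all the same type" - this is TRUE because Ivy and Frank are knights.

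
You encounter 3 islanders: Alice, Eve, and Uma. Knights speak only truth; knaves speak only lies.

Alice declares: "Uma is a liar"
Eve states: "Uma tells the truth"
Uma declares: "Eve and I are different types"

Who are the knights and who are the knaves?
Alice is a knight.
Eve is a knave.
Uma is a knave.

Verification:
- Alice (knight) says "Uma is a liar" - this is TRUE because Uma is a knave.
- Eve (knave) says "Uma tells the truth" - this is FALSE (a lie) because Uma is a knave.
- Uma (knave) says "Eve and I are different types" - this is FALSE (a lie) because Uma is a knave and Eve is a knave.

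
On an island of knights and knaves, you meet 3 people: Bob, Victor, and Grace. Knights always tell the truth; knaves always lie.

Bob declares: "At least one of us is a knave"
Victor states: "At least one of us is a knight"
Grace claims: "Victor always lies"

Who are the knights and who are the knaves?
Bob is a knight.
Victor is a knight.
Grace is a knave.

Verification:
- Bob (knight) says "At least one of us is a knave" - this is TRUE because Grace is a knave.
- Victor (knight) says "At least one of us is a knight" - this is TRUE because Bob and Victor are knights.
- Grace (knave) says "Victor always lies" - this is FALSE (a lie) because Victor is a knight.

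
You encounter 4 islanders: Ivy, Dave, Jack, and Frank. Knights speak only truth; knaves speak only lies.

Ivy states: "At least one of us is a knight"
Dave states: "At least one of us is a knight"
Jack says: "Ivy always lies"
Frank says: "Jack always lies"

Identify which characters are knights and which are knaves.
Ivy is a knight.
Dave is a knight.
Jack is a knave.
Frank is a knight.

Verification:
- Ivy (knight) says "At least one of us is a knight" - this is TRUE because Ivy, Dave, and Frank are knights.
- Dave (knight) says "At least one of us is a knight" - this is TRUE because Ivy, Dave, and Frank are knights.
- Jack (knave) says "Ivy always lies" - this is FALSE (a lie) because Ivy is a knight.
- Frank (knight) says "Jack always lies" - this is TRUE because Jack is a knave.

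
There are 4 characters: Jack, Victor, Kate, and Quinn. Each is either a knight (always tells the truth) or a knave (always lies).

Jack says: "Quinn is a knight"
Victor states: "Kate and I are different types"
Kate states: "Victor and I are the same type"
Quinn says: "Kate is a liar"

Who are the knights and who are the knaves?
Jack is a knight.
Victor is a knight.
Kate is a knave.
Quinn is a knight.

Verification:
- Jack (knight) says "Quinn is a knight" - this is TRUE because Quinn is a knight.
- Victor (knight) says "Kate and I are different types" - this is TRUE because Victor is a knight and Kate is a knave.
- Kate (knave) says "Victor and I are the same type" - this is FALSE (a lie) because Kate is a knave and Victor is a knight.
- Quinn (knight) says "Kate is a liar" - this is TRUE because Kate is a knave.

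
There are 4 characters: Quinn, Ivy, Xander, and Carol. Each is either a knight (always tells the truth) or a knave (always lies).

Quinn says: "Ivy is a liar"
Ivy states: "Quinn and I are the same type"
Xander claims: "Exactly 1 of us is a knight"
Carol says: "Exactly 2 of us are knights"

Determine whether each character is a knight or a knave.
Quinn is a knight.
Ivy is a knave.
Xander is a knave.
Carol is a knight.

Verification:
- Quinn (knight) says "Ivy is a liar" - this is TRUE because Ivy is a knave.
- Ivy (knave) says "Quinn and I are the same type" - this is FALSE (a lie) because Ivy is a knave and Quinn is a knight.
- Xander (knave) says "Exactly 1 of us is a knight" - this is FALSE (a lie) because there are 2 knights.
- Carol (knight) says "Exactly 2 of us are knights" - this is TRUE because there are 2 knights.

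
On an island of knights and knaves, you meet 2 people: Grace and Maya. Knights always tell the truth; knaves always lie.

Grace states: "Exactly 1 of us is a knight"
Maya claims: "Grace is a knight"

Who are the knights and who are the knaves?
Grace is a knave.
Maya is a knave.

Verification:
- Grace (knave) says "Exactly 1 of us is a knight" - this is FALSE (a lie) because there are 0 knights.
- Maya (knave) says "Grace is a knight" - this is FALSE (a lie) because Grace is a knave.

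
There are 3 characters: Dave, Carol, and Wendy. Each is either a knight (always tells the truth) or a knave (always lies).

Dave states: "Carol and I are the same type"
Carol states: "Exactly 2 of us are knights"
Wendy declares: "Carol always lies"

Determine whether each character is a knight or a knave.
Dave is a knight.
Carol is a knight.
Wendy is a knave.

Verification:
- Dave (knight) says "Carol and I are the same type" - this is TRUE because Dave is a knight and Carol is a knight.
- Carol (knight) says "Exactly 2 of us are knights" - this is TRUE because there are 2 knights.
- Wendy (knave) says "Carol always lies" - this is FALSE (a lie) because Carol is a knight.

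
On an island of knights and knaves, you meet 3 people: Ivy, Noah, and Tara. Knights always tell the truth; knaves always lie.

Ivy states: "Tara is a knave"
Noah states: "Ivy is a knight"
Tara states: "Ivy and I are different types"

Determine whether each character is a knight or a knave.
Ivy is a knave.
Noah is a knave.
Tara is a knight.

Verification:
- Ivy (knave) says "Tara is a knave" - this is FALSE (a lie) because Tara is a knight.
- Noah (knave) says "Ivy is a knight" - this is FALSE (a lie) because Ivy is a knave.
- Tara (knight) says "Ivy and I are different types" - this is TRUE because Tara is a knight and Ivy is a knave.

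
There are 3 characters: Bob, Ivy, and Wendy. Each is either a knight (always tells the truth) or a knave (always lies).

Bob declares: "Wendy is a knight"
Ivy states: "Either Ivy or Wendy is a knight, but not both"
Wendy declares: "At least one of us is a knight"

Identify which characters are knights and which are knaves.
Bob is a knave.
Ivy is a knave.
Wendy is a knave.

Verification:
- Bob (knave) says "Wendy is a knight" - this is FALSE (a lie) because Wendy is a knave.
- Ivy (knave) says "Either Ivy or Wendy is a knight, but not both" - this is FALSE (a lie) because Ivy is a knave and Wendy is a knave.
- Wendy (knave) says "At least one of us is a knight" - this is FALSE (a lie) because no one is a knight.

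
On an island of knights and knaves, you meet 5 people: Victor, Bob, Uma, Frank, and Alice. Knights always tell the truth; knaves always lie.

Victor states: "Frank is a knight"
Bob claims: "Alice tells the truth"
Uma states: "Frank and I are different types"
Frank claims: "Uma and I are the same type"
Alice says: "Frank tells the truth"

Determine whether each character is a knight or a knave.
Victor is a knave.
Bob is a knave.
Uma is a knight.
Frank is a knave.
Alice is a knave.

Verification:
- Victor (knave) says "Frank is a knight" - this is FALSE (a lie) because Frank is a knave.
- Bob (knave) says "Alice tells the truth" - this is FALSE (a lie) because Alice is a knave.
- Uma (knight) says "Frank and I are different types" - this is TRUE because Uma is a knight and Frank is a knave.
- Frank (knave) says "Uma and I are the same type" - this is FALSE (a lie) because Frank is a knave and Uma is a knight.
- Alice (knave) says "Frank tells the truth" - this is FALSE (a lie) because Frank is a knave.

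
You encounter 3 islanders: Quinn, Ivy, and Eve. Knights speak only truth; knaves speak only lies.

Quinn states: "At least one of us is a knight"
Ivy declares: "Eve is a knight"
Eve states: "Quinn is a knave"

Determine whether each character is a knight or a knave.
Quinn is a knight.
Ivy is a knave.
Eve is a knave.

Verification:
- Quinn (knight) says "At least one of us is a knight" - this is TRUE because Quinn is a knight.
- Ivy (knave) says "Eve is a knight" - this is FALSE (a lie) because Eve is a knave.
- Eve (knave) says "Quinn is a knave" - this is FALSE (a lie) because Quinn is a knight.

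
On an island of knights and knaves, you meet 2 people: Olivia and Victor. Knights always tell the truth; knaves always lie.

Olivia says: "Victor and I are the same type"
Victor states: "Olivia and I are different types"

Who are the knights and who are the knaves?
Olivia is a knave.
Victor is a knight.

Verification:
- Olivia (knave) says "Victor and I are the same type" - this is FALSE (a lie) because Olivia is a knave and Victor is a knight.
- Victor (knight) says "Olivia and I are different types" - this is TRUE because Victor is a knight and Olivia is a knave.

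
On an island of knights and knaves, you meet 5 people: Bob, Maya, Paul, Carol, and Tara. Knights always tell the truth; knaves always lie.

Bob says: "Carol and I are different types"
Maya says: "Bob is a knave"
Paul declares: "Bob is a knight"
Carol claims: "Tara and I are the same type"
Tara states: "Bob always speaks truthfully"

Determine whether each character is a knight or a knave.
Bob is a knight.
Maya is a knave.
Paul is a knight.
Carol is a knave.
Tara is a knight.

Verification:
- Bob (knight) says "Carol and I are different types" - this is TRUE because Bob is a knight and Carol is a knave.
- Maya (knave) says "Bob is a knave" - this is FALSE (a lie) because Bob is a knight.
- Paul (knight) says "Bob is a knight" - this is TRUE because Bob is a knight.
- Carol (knave) says "Tara and I are the same type" - this is FALSE (a lie) because Carol is a knave and Tara is a knight.
- Tara (knight) says "Bob always speaks truthfully" - this is TRUE because Bob is a knight.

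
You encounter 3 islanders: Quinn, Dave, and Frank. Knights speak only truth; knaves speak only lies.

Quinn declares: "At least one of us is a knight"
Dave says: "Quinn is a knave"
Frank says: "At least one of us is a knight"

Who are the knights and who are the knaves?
Quinn is a knight.
Dave is a knave.
Frank is a knight.

Verification:
- Quinn (knight) says "At least one of us is a knight" - this is TRUE because Quinn and Frank are knights.
- Dave (knave) says "Quinn is a knave" - this is FALSE (a lie) because Quinn is a knight.
- Frank (knight) says "At least one of us is a knight" - this is TRUE because Quinn and Frank are knights.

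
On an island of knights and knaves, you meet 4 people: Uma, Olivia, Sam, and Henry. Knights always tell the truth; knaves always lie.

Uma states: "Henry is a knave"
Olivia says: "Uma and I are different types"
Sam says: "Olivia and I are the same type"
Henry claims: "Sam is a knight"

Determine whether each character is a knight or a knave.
Uma is a knave.
Olivia is a knight.
Sam is a knight.
Henry is a knight.

Verification:
- Uma (knave) says "Henry is a knave" - this is FALSE (a lie) because Henry is a knight.
- Olivia (knight) says "Uma and I are different types" - this is TRUE because Olivia is a knight and Uma is a knave.
- Sam (knight) says "Olivia and I are the same type" - this is TRUE because Sam is a knight and Olivia is a knight.
- Henry (knight) says "Sam is a knight" - this is TRUE because Sam is a knight.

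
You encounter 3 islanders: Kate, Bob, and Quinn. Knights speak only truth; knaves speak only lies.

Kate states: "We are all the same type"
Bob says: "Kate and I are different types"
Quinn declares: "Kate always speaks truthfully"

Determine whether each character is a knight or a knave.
Kate is a knave.
Bob is a knight.
Quinn is a knave.

Verification:
- Kate (knave) says "We are all the same type" - this is FALSE (a lie) because Bob is a knight and Kate and Quinn are knaves.
- Bob (knight) says "Kate and I are different types" - this is TRUE because Bob is a knight and Kate is a knave.
- Quinn (knave) says "Kate always speaks truthfully" - this is FALSE (a lie) because Kate is a knave.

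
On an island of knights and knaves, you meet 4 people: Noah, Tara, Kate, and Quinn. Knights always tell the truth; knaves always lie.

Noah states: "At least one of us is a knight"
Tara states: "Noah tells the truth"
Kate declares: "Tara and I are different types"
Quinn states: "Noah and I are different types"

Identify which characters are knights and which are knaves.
Noah is a knave.
Tara is a knave.
Kate is a knave.
Quinn is a knave.

Verification:
- Noah (knave) says "At least one of us is a knight" - this is FALSE (a lie) because no one is a knight.
- Tara (knave) says "Noah tells the truth" - this is FALSE (a lie) because Noah is a knave.
- Kate (knave) says "Tara and I are different types" - this is FALSE (a lie) because Kate is a knave and Tara is a knave.
- Quinn (knave) says "Noah and I are different types" - this is FALSE (a lie) because Quinn is a knave and Noah is a knave.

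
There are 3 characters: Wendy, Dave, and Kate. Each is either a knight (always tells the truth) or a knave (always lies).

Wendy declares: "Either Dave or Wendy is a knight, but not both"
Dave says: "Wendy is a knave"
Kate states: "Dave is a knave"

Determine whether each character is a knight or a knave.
Wendy is a knight.
Dave is a knave.
Kate is a knight.

Verification:
- Wendy (knight) says "Either Dave or Wendy is a knight, but not both" - this is TRUE because Dave is a knave and Wendy is a knight.
- Dave (knave) says "Wendy is a knave" - this is FALSE (a lie) because Wendy is a knight.
- Kate (knight) says "Dave is a knave" - this is TRUE because Dave is a knave.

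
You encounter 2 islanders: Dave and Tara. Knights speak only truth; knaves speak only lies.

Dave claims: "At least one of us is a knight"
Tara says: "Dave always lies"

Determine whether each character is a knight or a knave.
Dave is a knight.
Tara is a knave.

Verification:
- Dave (knight) says "At least one of us is a knight" - this is TRUE because Dave is a knight.
- Tara (knave) says "Dave always lies" - this is FALSE (a lie) because Dave is a knight.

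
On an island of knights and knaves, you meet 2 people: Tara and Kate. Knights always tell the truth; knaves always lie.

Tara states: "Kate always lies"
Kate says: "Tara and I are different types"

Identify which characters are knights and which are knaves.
Tara is a knave.
Kate is a knight.

Verification:
- Tara (knave) says "Kate always lies" - this is FALSE (a lie) because Kate is a knight.
- Kate (knight) says "Tara and I are different types" - this is TRUE because Kate is a knight and Tara is a knave.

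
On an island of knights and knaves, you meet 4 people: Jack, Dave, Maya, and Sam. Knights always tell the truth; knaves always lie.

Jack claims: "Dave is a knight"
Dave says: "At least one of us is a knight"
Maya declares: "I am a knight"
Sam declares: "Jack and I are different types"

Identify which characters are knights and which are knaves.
Jack is a knave.
Dave is a knave.
Maya is a knave.
Sam is a knave.

Verification:
- Jack (knave) says "Dave is a knight" - this is FALSE (a lie) because Dave is a knave.
- Dave (knave) says "At least one of us is a knight" - this is FALSE (a lie) because no one is a knight.
- Maya (knave) says "I am a knight" - this is FALSE (a lie) because Maya is a knave.
- Sam (knave) says "Jack and I are different types" - this is FALSE (a lie) because Sam is a knave and Jack is a knave.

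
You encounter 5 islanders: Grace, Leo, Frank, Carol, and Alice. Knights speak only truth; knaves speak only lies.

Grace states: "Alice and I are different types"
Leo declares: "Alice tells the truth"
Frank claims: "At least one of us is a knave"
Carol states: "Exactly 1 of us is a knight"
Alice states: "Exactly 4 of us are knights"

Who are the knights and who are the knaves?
Grace is a knight.
Leo is a knave.
Frank is a knight.
Carol is a knave.
Alice is a knave.

Verification:
- Grace (knight) says "Alice and I are different types" - this is TRUE because Grace is a knight and Alice is a knave.
- Leo (knave) says "Alice tells the truth" - this is FALSE (a lie) because Alice is a knave.
- Frank (knight) says "At least one of us is a knave" - this is TRUE because Leo, Carol, and Alice are knaves.
- Carol (knave) says "Exactly 1 of us is a knight" - this is FALSE (a lie) because there are 2 knights.
- Alice (knave) says "Exactly 4 of us are knights" - this is FALSE (a lie) because there are 2 knights.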